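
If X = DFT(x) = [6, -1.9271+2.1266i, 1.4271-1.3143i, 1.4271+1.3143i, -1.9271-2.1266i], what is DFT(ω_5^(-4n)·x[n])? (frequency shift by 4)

Modulation property: DFT(ω_5^(-4n)·x[n]) = X[(k-4) mod 5], so circularly shift X by 4 positions.

X[k-4] = [-1.9271+2.1266i, 1.4271-1.3143i, 1.4271+1.3143i, -1.9271-2.1266i, 6]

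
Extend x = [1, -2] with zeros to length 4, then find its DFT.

Original 2-point DFT: [-1, 3]
Zero-padded 4-point DFT provides frequency interpolation.

DFT_4([x, 0, ...]) = [-1, 1+2i, 3, 1-2i]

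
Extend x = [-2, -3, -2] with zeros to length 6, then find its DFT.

Original 3-point DFT: [-7, 0.5000+0.8660i, 0.5000-0.8660i]
Zero-padded 6-point DFT provides frequency interpolation.

DFT_6([x, 0, ...]) = [-7, -2.5000+4.3301i, 0.5000+0.8660i, -1, 0.5000-0.8660i, -2.5000-4.3301i]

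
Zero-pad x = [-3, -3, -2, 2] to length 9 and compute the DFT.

Original 4-point DFT: [-6, -1+5i, -4, -1-5i]
Zero-padded 9-point DFT provides frequency interpolation.

DFT_9([x, 0, ...]) = [-6, -6.6454+2.1659i, -2.6416+5.3705i, 1.5000+0.8660i, -2.7130-1.9916i, -2.7130+1.9916i, 1.5000-0.8660i, -2.6416-5.3705i, -6.6454-2.1659i]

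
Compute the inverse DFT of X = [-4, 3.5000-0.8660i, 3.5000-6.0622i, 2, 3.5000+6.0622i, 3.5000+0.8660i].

x[n] = (1/6) Σ(k=0 to 5) X[k] · e^(2πikn/6)

Computing each x[n]:
x[0] = 2
x[1] = 1
x[2] = -3
x[3] = -1
x[4] = 0
x[5] = -3

x = [2, 1, -3, -1, 0, -3]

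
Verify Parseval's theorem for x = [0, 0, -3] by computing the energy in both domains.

Time domain:
Σ|x[n]|² = |0|² + |0|² + |-3|² = 9.0000

Frequency domain:
(1/3)Σ|X[k]|² = (1/3)(|-3|² + |1.5000-2.5981i|² + |1.5000+2.5981i|²) = (1/3)·27.0000 = 9.0000

Both sides agree, confirming Parseval's theorem.

Σ|x[n]|² = (1/N)Σ|X[k]|² = 9.0000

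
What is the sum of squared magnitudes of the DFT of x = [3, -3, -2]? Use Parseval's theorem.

Parseval: Σ|x[n]|² = (1/N)Σ|X[k]|², so Σ|X[k]|² = N·Σ|x[n]|² = 3·22.0000

Σ|X[k]|² = N·Σ|x[n]|² = 3·22.0000 = 66.0000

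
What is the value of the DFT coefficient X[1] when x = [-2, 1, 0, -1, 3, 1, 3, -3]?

X[1] = Σ(n=0 to 7) x[n] · ω_8^(1n) where ω_8 = e^(-2πi/8)
= (-2)·ω_8^0 + (1)·ω_8^1 + (0)·ω_8^2 + (-1)·ω_8^3 + (3)·ω_8^4 + (1)·ω_8^5 + (3)·ω_8^6 + (-3)·ω_8^7

X[1] = -6.4142+1.5858i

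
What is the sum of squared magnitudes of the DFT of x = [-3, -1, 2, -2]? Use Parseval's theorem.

Parseval: Σ|x[n]|² = (1/N)Σ|X[k]|², so Σ|X[k]|² = N·Σ|x[n]|² = 4·18.0000

Σ|X[k]|² = N·Σ|x[n]|² = 4·18.0000 = 72.0000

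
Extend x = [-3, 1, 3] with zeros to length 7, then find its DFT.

Original 3-point DFT: [1, -5.0000+1.7321i, -5.0000-1.7321i]
Zero-padded 7-point DFT provides frequency interpolation.

DFT_7([x, 0, ...]) = [1, -3.0441-3.7066i, -5.9254+0.3267i, -2.0305+1.9116i, -2.0305-1.9116i, -5.9254-0.3267i, -3.0441+3.7066i]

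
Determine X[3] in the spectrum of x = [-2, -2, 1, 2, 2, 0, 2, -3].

X[3] = Σ(n=0 to 7) x[n] · ω_8^(3n) where ω_8 = e^(-2πi/8)
= (-2)·ω_8^0 + (-2)·ω_8^3 + (1)·ω_8^6 + (2)·ω_8^9 + (2)·ω_8^12 + (0)·ω_8^15 + (2)·ω_8^18 + (-3)·ω_8^21

X[3] = 0.9497-3.1213i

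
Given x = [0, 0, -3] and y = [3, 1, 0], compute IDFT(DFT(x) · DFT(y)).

(x ⊛ y)[n] = Σ(m=0 to 2) x[m] · y[(n-m) mod 3]

Computing each output sample:
(x ⊛ y)[0] = -3
(x ⊛ y)[1] = 0
(x ⊛ y)[2] = -9

x ⊛ y = [-3, 0, -9]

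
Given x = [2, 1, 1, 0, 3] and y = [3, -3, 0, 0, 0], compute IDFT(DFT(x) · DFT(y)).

(x ⊛ y)[n] = Σ(m=0 to 4) x[m] · y[(n-m) mod 5]

Computing each output sample:
(x ⊛ y)[0] = -3
(x ⊛ y)[1] = -3
(x ⊛ y)[2] = 0
(x ⊛ y)[3] = -3
(x ⊛ y)[4] = 9

x ⊛ y = [-3, -3, 0, -3, 9]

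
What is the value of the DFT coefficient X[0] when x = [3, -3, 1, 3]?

X[0] = Σ(n=0 to 3) x[n] · ω_4^0 = Σ x[n]
= (3) + (-3) + (1) + (3)

X[0] = 4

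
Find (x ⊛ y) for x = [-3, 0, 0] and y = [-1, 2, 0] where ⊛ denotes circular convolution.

(x ⊛ y)[n] = Σ(m=0 to 2) x[m] · y[(n-m) mod 3]

Computing each output sample:
(x ⊛ y)[0] = 3
(x ⊛ y)[1] = -6
(x ⊛ y)[2] = 0

x ⊛ y = [3, -6, 0]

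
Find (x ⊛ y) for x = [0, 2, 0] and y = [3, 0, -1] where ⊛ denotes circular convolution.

(x ⊛ y)[n] = Σ(m=0 to 2) x[m] · y[(n-m) mod 3]

Computing each output sample:
(x ⊛ y)[0] = -2
(x ⊛ y)[1] = 6
(x ⊛ y)[2] = 0

x ⊛ y = [-2, 6, 0]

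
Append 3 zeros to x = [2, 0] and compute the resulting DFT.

Original 2-point DFT: [2, 2]
Zero-padded 5-point DFT provides frequency interpolation.

DFT_5([x, 0, ...]) = [2, 2, 2, 2, 2]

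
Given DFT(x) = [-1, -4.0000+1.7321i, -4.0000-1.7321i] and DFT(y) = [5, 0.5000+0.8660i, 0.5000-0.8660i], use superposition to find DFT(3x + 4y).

By linearity: DFT(3x + 4y) = 3·DFT(x) + 4·DFT(y)
= 3·[-1, -4.0000+1.7321i, -4.0000-1.7321i] + 4·[5, 0.5000+0.8660i, 0.5000-0.8660i]

Computing element-wise:
Z[0] = 3·(-1) + 4·(5) = 17
Z[1] = 3·(-4.0000+1.7321i) + 4·(0.5000+0.8660i) = -10.0000+8.6603i
Z[2] = 3·(-4.0000-1.7321i) + 4·(0.5000-0.8660i) = -10.0000-8.6603i

DFT(3x + 4y) = 3·X + 4·Y = [17, -10.0000+8.6603i, -10.0000-8.6603i]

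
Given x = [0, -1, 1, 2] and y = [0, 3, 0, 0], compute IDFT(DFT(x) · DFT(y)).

(x ⊛ y)[n] = Σ(m=0 to 3) x[m] · y[(n-m) mod 4]

Computing each output sample:
(x ⊛ y)[0] = 6
(x ⊛ y)[1] = 0
(x ⊛ y)[2] = -3
(x ⊛ y)[3] = 3

x ⊛ y = [6, 0, -3, 3]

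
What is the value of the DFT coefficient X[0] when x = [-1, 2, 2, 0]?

X[0] = Σ(n=0 to 3) x[n] · ω_4^0 = Σ x[n]
= (-1) + (2) + (2) + (0)

X[0] = 3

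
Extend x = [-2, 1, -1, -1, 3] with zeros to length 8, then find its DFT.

Original 5-point DFT: [0, 0.8541+1.9021i, -5.8541+1.1756i, -5.8541-1.1756i, 0.8541-1.9021i]
Zero-padded 8-point DFT provides frequency interpolation.

DFT_8([x, 0, ...]) = [0, -3.5858+1.0000i, 2-2i, -6.4142-1.0000i, 0, -6.4142+1.0000i, 2+2i, -3.5858-1.0000i]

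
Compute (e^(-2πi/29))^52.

Since ω_29^29 = 1, powers reduce modulo 29.
52 mod 29 = 23
So ω_29^52 = ω_29^23 = e^(-2πi·23/29)

ω_29^52 = ω_29^23 = 0.2675+0.9635i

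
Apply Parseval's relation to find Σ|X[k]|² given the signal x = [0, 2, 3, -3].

Parseval: Σ|x[n]|² = (1/N)Σ|X[k]|², so Σ|X[k]|² = N·Σ|x[n]|² = 4·22.0000

Σ|X[k]|² = N·Σ|x[n]|² = 4·22.0000 = 88.0000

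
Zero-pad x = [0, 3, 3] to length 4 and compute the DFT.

Original 3-point DFT: [6, -3, -3]
Zero-padded 4-point DFT provides frequency interpolation.

DFT_4([x, 0, ...]) = [6, -3-3i, 0, -3+3i]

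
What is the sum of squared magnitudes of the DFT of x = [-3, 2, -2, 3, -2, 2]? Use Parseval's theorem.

Parseval: Σ|x[n]|² = (1/N)Σ|X[k]|², so Σ|X[k]|² = N·Σ|x[n]|² = 6·34.0000

Σ|X[k]|² = N·Σ|x[n]|² = 6·34.0000 = 204.0000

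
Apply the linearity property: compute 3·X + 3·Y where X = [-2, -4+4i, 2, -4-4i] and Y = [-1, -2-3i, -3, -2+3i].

By linearity: DFT(3x + 3y) = 3·DFT(x) + 3·DFT(y)
= 3·[-2, -4+4i, 2, -4-4i] + 3·[-1, -2-3i, -3, -2+3i]

Computing element-wise:
Z[0] = 3·(-2) + 3·(-1) = -9
Z[1] = 3·(-4+4i) + 3·(-2-3i) = -18+3i
Z[2] = 3·(2) + 3·(-3) = -3
Z[3] = 3·(-4-4i) + 3·(-2+3i) = -18-3i

DFT(3x + 3y) = 3·X + 3·Y = [-9, -18+3i, -3, -18-3i]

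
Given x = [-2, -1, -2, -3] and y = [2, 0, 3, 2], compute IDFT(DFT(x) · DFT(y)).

(x ⊛ y)[n] = Σ(m=0 to 3) x[m] · y[(n-m) mod 4]

Computing each output sample:
(x ⊛ y)[0] = -12
(x ⊛ y)[1] = -15
(x ⊛ y)[2] = -16
(x ⊛ y)[3] = -13

x ⊛ y = [-12, -15, -16, -13]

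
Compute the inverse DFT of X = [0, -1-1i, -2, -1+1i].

x[n] = (1/4) Σ(k=0 to 3) X[k] · e^(2πikn/4)

Computing each x[n]:
x[0] = -1
x[1] = 1
x[2] = 0
x[3] = 0

x = [-1, 1, 0, 0]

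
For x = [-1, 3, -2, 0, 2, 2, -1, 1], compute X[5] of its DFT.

X[5] = Σ(n=0 to 7) x[n] · ω_8^(5n) where ω_8 = e^(-2πi/8)
= (-1)·ω_8^0 + (3)·ω_8^5 + (-2)·ω_8^10 + (0)·ω_8^15 + (2)·ω_8^20 + (2)·ω_8^25 + (-1)·ω_8^30 + (1)·ω_8^35

X[5] = -4.4142+1.0000i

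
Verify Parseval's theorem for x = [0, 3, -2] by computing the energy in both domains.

Time domain:
Σ|x[n]|² = |0|² + |3|² + |-2|² = 13.0000

Frequency domain:
(1/3)Σ|X[k]|² = (1/3)(|1|² + |-0.5000-4.3301i|² + |-0.5000+4.3301i|²) = (1/3)·39.0000 = 13.0000

Both sides agree, confirming Parseval's theorem.

Σ|x[n]|² = (1/N)Σ|X[k]|² = 13.0000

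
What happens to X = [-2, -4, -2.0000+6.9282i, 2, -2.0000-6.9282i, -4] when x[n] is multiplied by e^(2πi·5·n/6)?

Modulation property: DFT(ω_6^(-5n)·x[n]) = X[(k-5) mod 6], so circularly shift X by 5 positions.

X[k-5] = [-4, -2.0000+6.9282i, 2, -2.0000-6.9282i, -4, -2]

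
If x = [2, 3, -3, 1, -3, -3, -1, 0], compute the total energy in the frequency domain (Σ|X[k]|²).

Parseval: Σ|x[n]|² = (1/N)Σ|X[k]|², so Σ|X[k]|² = N·Σ|x[n]|² = 8·42.0000

Σ|X[k]|² = N·Σ|x[n]|² = 8·42.0000 = 336.0000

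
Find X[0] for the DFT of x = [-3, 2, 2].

X[0] = Σ(n=0 to 2) x[n] · ω_3^0 = Σ x[n]
= (-3) + (2) + (2)

X[0] = 1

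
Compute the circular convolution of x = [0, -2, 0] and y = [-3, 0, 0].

(x ⊛ y)[n] = Σ(m=0 to 2) x[m] · y[(n-m) mod 3]

Computing each output sample:
(x ⊛ y)[0] = 0
(x ⊛ y)[1] = 6
(x ⊛ y)[2] = 0

x ⊛ y = [0, 6, 0]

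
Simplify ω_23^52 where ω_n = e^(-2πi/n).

Since ω_23^23 = 1, powers reduce modulo 23.
52 mod 23 = 6
So ω_23^52 = ω_23^6 = e^(-2πi·6/23)

ω_23^52 = ω_23^6 = -0.0682-0.9977i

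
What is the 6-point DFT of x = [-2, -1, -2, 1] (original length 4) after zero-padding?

Original 4-point DFT: [-4, 2i, -4, -2i]
Zero-padded 6-point DFT provides frequency interpolation.

DFT_6([x, 0, ...]) = [-4, -2.5000+2.5981i, 0.5000-0.8660i, -4, 0.5000+0.8660i, -2.5000-2.5981i]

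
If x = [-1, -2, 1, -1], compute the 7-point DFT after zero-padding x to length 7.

Original 4-point DFT: [-3, -2+1i, 3, -2-1i]
Zero-padded 7-point DFT provides frequency interpolation.

DFT_7([x, 0, ...]) = [-3, -1.5685+1.0226i, -2.0794+1.6019i, 1.6479+2.6245i, 1.6479-2.6245i, -2.0794-1.6019i, -1.5685-1.0226i]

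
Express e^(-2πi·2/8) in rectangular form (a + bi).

ω_8^2 = e^(-2πi·2/8)
= cos(-2π·2/8) + i·sin(-2π·2/8)
= cos(-4π/8) + i·sin(-4π/8)

ω_8^2 = cos(-4π/8) + i·sin(-4π/8) = -1i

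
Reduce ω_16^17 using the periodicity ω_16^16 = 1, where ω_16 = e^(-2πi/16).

Since ω_16^16 = 1, powers reduce modulo 16.
17 mod 16 = 1
So ω_16^17 = ω_16^1 = e^(-2πi·1/16)

ω_16^17 = ω_16^1 = 0.9239-0.3827i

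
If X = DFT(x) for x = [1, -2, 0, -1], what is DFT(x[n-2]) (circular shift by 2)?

Time shift by 2: X_shifted[k] = ω_4^(2k) · X[k]
Shifted x = [0, -1, 1, -2]

DFT(x[n-2]) = [-2, -1-1i, 4, -1+1i]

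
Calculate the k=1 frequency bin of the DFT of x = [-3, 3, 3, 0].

X[1] = Σ(n=0 to 3) x[n] · ω_4^(1n) where ω_4 = e^(-2πi/4)
= (-3)·ω_4^0 + (3)·ω_4^1 + (3)·ω_4^2 + (0)·ω_4^3

X[1] = -6-3i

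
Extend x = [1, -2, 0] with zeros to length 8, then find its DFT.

Original 3-point DFT: [-1, 2.0000+1.7321i, 2.0000-1.7321i]
Zero-padded 8-point DFT provides frequency interpolation.

DFT_8([x, 0, ...]) = [-1, -0.4142+1.4142i, 1+2i, 2.4142+1.4142i, 3, 2.4142-1.4142i, 1-2i, -0.4142-1.4142i]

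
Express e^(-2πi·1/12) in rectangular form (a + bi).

ω_12^1 = e^(-2πi·1/12)
= cos(-2π·1/12) + i·sin(-2π·1/12)
= cos(-2π/12) + i·sin(-2π/12)

ω_12^1 = cos(-2π/12) + i·sin(-2π/12) = 0.8660-0.5000i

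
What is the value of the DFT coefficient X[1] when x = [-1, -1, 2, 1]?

X[1] = Σ(n=0 to 3) x[n] · ω_4^(1n) where ω_4 = e^(-2πi/4)
= (-1)·ω_4^0 + (-1)·ω_4^1 + (2)·ω_4^2 + (1)·ω_4^3

X[1] = -3+2i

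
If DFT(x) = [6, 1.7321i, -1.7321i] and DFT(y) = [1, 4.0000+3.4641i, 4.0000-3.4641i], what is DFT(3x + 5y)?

By linearity: DFT(3x + 5y) = 3·DFT(x) + 5·DFT(y)
= 3·[6, 1.7321i, -1.7321i] + 5·[1, 4.0000+3.4641i, 4.0000-3.4641i]

Computing element-wise:
Z[0] = 3·(6) + 5·(1) = 23
Z[1] = 3·(1.7321i) + 5·(4.0000+3.4641i) = 20.0000+22.5168i
Z[2] = 3·(-1.7321i) + 5·(4.0000-3.4641i) = 20.0000-22.5168i

DFT(3x + 5y) = 3·X + 5·Y = [23, 20.0000+22.5168i, 20.0000-22.5168i]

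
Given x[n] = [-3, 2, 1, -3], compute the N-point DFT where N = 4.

X[k] = Σ(n=0 to 3) x[n] · ω_4^(nk)
where ω_4 = e^(-2πi/4)

Computing each X[k]:
X[0] = -3
X[1] = -4-5i
X[2] = -1
X[3] = -4+5i

X = [-3, -4-5i, -1, -4+5i]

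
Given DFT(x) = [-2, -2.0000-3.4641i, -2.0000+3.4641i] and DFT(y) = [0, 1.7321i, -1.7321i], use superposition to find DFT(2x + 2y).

By linearity: DFT(2x + 2y) = 2·DFT(x) + 2·DFT(y)
= 2·[-2, -2.0000-3.4641i, -2.0000+3.4641i] + 2·[0, 1.7321i, -1.7321i]

Computing element-wise:
Z[0] = 2·(-2) + 2·(0) = -4
Z[1] = 2·(-2.0000-3.4641i) + 2·(1.7321i) = -4.0000-3.4640i
Z[2] = 2·(-2.0000+3.4641i) + 2·(-1.7321i) = -4.0000+3.4640i

DFT(2x + 2y) = 2·X + 2·Y = [-4, -4.0000-3.4640i, -4.0000+3.4640i]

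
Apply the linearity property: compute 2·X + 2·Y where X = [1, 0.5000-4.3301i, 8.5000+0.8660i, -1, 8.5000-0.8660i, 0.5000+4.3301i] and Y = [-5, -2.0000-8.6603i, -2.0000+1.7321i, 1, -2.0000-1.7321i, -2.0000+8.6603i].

By linearity: DFT(2x + 2y) = 2·DFT(x) + 2·DFT(y)
= 2·[1, 0.5000-4.3301i, 8.5000+0.8660i, -1, 8.5000-0.8660i, 0.5000+4.3301i] + 2·[-5, -2.0000-8.6603i, -2.0000+1.7321i, 1, -2.0000-1.7321i, -2.0000+8.6603i]

Computing element-wise:
Z[0] = 2·(1) + 2·(-5) = -8
Z[1] = 2·(0.5000-4.3301i) + 2·(-2.0000-8.6603i) = -3.0000-25.9808i
Z[2] = 2·(8.5000+0.8660i) + 2·(-2.0000+1.7321i) = 13.0000+5.1962i
Z[3] = 2·(-1) + 2·(1) = 0
Z[4] = 2·(8.5000-0.8660i) + 2·(-2.0000-1.7321i) = 13.0000-5.1962i
Z[5] = 2·(0.5000+4.3301i) + 2·(-2.0000+8.6603i) = -3.0000+25.9808i

DFT(2x + 2y) = 2·X + 2·Y = [-8, -3.0000-25.9808i, 13.0000+5.1962i, 0, 13.0000-5.1962i, -3.0000+25.9808i]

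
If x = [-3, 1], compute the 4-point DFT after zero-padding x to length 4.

Original 2-point DFT: [-2, -4]
Zero-padded 4-point DFT provides frequency interpolation.

DFT_4([x, 0, ...]) = [-2, -3-1i, -4, -3+1i]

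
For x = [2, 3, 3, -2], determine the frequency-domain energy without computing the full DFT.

Parseval: Σ|x[n]|² = (1/N)Σ|X[k]|², so Σ|X[k]|² = N·Σ|x[n]|² = 4·26.0000

Σ|X[k]|² = N·Σ|x[n]|² = 4·26.0000 = 104.0000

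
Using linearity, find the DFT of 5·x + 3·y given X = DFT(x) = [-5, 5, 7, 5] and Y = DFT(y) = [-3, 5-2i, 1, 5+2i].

By linearity: DFT(5x + 3y) = 5·DFT(x) + 3·DFT(y)
= 5·[-5, 5, 7, 5] + 3·[-3, 5-2i, 1, 5+2i]

Computing element-wise:
Z[0] = 5·(-5) + 3·(-3) = -34
Z[1] = 5·(5) + 3·(5-2i) = 40-6i
Z[2] = 5·(7) + 3·(1) = 38
Z[3] = 5·(5) + 3·(5+2i) = 40+6i

DFT(5x + 3y) = 5·X + 3·Y = [-34, 40-6i, 38, 40+6i]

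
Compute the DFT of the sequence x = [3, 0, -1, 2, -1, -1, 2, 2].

X[k] = Σ(n=0 to 7) x[n] · ω_8^(nk)
where ω_8 = e^(-2πi/8)

Computing each X[k]:
X[0] = 6
X[1] = 4.7071+2.2929i
X[2] = 1+5i
X[3] = 3.2929-3.7071i
X[4] = 0
X[5] = 3.2929+3.7071i
X[6] = 1-5i
X[7] = 4.7071-2.2929i

X = [6, 4.7071+2.2929i, 1+5i, 3.2929-3.7071i, 0, 3.2929+3.7071i, 1-5i, 4.7071-2.2929i]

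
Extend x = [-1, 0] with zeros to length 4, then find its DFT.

Original 2-point DFT: [-1, -1]
Zero-padded 4-point DFT provides frequency interpolation.

DFT_4([x, 0, ...]) = [-1, -1, -1, -1]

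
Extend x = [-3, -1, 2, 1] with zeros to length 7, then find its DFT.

Original 4-point DFT: [-1, -5+2i, -1, -5-2i]
Zero-padded 7-point DFT provides frequency interpolation.

DFT_7([x, 0, ...]) = [-1, -4.9695-1.6019i, -3.9559+2.6245i, -1.0746+1.0226i, -1.0746-1.0226i, -3.9559-2.6245i, -4.9695+1.6019i]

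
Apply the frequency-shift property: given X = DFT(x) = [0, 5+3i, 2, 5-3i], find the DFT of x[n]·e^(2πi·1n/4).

Modulation property: DFT(ω_4^(-1n)·x[n]) = X[(k-1) mod 4], so circularly shift X by 1 positions.

X[k-1] = [5-3i, 0, 5+3i, 2]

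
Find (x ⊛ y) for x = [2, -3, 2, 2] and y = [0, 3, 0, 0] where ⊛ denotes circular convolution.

(x ⊛ y)[n] = Σ(m=0 to 3) x[m] · y[(n-m) mod 4]

Computing each output sample:
(x ⊛ y)[0] = 6
(x ⊛ y)[1] = 6
(x ⊛ y)[2] = -9
(x ⊛ y)[3] = 6

x ⊛ y = [6, 6, -9, 6]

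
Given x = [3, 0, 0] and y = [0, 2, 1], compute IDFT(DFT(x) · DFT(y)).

(x ⊛ y)[n] = Σ(m=0 to 2) x[m] · y[(n-m) mod 3]

Computing each output sample:
(x ⊛ y)[0] = 0
(x ⊛ y)[1] = 6
(x ⊛ y)[2] = 3

x ⊛ y = [0, 6, 3]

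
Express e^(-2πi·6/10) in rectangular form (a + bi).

ω_10^6 = e^(-2πi·6/10)
= cos(-2π·6/10) + i·sin(-2π·6/10)
= cos(-12π/10) + i·sin(-12π/10)

ω_10^6 = cos(-12π/10) + i·sin(-12π/10) = -0.8090+0.5878i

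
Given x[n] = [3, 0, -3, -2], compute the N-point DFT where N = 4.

X[k] = Σ(n=0 to 3) x[n] · ω_4^(nk)
where ω_4 = e^(-2πi/4)

Computing each X[k]:
X[0] = -2
X[1] = 6-2i
X[2] = 2
X[3] = 6+2i

X = [-2, 6-2i, 2, 6+2i]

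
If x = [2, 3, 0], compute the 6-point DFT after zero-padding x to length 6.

Original 3-point DFT: [5, 0.5000-2.5981i, 0.5000+2.5981i]
Zero-padded 6-point DFT provides frequency interpolation.

DFT_6([x, 0, ...]) = [5, 3.5000-2.5981i, 0.5000-2.5981i, -1, 0.5000+2.5981i, 3.5000+2.5981i]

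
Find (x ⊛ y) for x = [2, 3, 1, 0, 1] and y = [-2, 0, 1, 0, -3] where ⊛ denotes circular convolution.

(x ⊛ y)[n] = Σ(m=0 to 4) x[m] · y[(n-m) mod 5]

Computing each output sample:
(x ⊛ y)[0] = -13
(x ⊛ y)[1] = -8
(x ⊛ y)[2] = 0
(x ⊛ y)[3] = 0
(x ⊛ y)[4] = -7

x ⊛ y = [-13, -8, 0, 0, -7]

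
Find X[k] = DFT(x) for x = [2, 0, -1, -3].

X[k] = Σ(n=0 to 3) x[n] · ω_4^(nk)
where ω_4 = e^(-2πi/4)

Computing each X[k]:
X[0] = -2
X[1] = 3-3i
X[2] = 4
X[3] = 3+3i

X = [-2, 3-3i, 4, 3+3i]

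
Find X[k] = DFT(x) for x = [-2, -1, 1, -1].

X[k] = Σ(n=0 to 3) x[n] · ω_4^(nk)
where ω_4 = e^(-2πi/4)

Computing each X[k]:
X[0] = -3
X[1] = -3
X[2] = 1
X[3] = -3

X = [-3, -3, 1, -3]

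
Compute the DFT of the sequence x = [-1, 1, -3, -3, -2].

X[k] = Σ(n=0 to 4) x[n] · ω_5^(nk)
where ω_5 = e^(-2πi/5)

Computing each X[k]:
X[0] = -8
X[1] = 3.5451-2.8532i
X[2] = -2.0451-1.7634i
X[3] = -2.0451+1.7634i
X[4] = 3.5451+2.8532i

X = [-8, 3.5451-2.8532i, -2.0451-1.7634i, -2.0451+1.7634i, 3.5451+2.8532i]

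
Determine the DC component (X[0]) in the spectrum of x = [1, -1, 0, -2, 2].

X[0] = Σ(n=0 to 4) x[n] · ω_5^0 = Σ x[n]
= (1) + (-1) + (0) + (-2) + (2)

X[0] = 0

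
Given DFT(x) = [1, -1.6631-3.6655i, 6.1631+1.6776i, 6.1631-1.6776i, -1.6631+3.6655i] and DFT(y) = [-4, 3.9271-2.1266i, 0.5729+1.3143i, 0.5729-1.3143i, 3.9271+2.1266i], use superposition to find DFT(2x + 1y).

By linearity: DFT(2x + 1y) = 2·DFT(x) + 1·DFT(y)
= 2·[1, -1.6631-3.6655i, 6.1631+1.6776i, 6.1631-1.6776i, -1.6631+3.6655i] + 1·[-4, 3.9271-2.1266i, 0.5729+1.3143i, 0.5729-1.3143i, 3.9271+2.1266i]

Computing element-wise:
Z[0] = 2·(1) + 1·(-4) = -2
Z[1] = 2·(-1.6631-3.6655i) + 1·(3.9271-2.1266i) = 0.6009-9.4576i
Z[2] = 2·(6.1631+1.6776i) + 1·(0.5729+1.3143i) = 12.8991+4.6695i
Z[3] = 2·(6.1631-1.6776i) + 1·(0.5729-1.3143i) = 12.8991-4.6695i
Z[4] = 2·(-1.6631+3.6655i) + 1·(3.9271+2.1266i) = 0.6009+9.4576i

DFT(2x + 1y) = 2·X + 1·Y = [-2, 0.6009-9.4576i, 12.8991+4.6695i, 12.8991-4.6695i, 0.6009+9.4576i]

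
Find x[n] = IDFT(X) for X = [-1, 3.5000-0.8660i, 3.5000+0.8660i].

x[n] = (1/3) Σ(k=0 to 2) X[k] · e^(2πikn/3)

Computing each x[n]:
x[0] = 2
x[1] = -1
x[2] = -2

x = [2, -1, -2]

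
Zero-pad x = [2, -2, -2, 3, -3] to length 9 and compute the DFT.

Original 5-point DFT: [-2, -0.3541+1.9879i, 6.3541-5.3431i, 6.3541+5.3431i, -0.3541-1.9879i]
Zero-padded 9-point DFT provides frequency interpolation.

DFT_9([x, 0, ...]) = [-2, 1.4397+1.6832i, -0.2660+3.3234i, 8.5000+2.5981i, 0.3264-6.1540i, 0.3264+6.1540i, 8.5000-2.5981i, -0.2660-3.3234i, 1.4397-1.6832i]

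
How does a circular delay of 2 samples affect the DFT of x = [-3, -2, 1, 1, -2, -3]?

Time shift by 2: X_shifted[k] = ω_6^(2k) · X[k]
Shifted x = [-2, -3, -3, -2, 1, 1]

DFT(x[n-2]) = [-8, 6.9282i, -2, 0, -2, -6.9282i]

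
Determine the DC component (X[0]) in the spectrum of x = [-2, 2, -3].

X[0] = Σ(n=0 to 2) x[n] · ω_3^0 = Σ x[n]
= (-2) + (2) + (-3)

X[0] = -3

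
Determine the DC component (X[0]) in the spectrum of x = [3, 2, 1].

X[0] = Σ(n=0 to 2) x[n] · ω_3^0 = Σ x[n]
= (3) + (2) + (1)

X[0] = 6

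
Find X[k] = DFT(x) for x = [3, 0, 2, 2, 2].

X[k] = Σ(n=0 to 4) x[n] · ω_5^(nk)
where ω_5 = e^(-2πi/5)

Computing each X[k]:
X[0] = 9
X[1] = 0.3820+1.9021i
X[2] = 2.6180+1.1756i
X[3] = 2.6180-1.1756i
X[4] = 0.3820-1.9021i

X = [9, 0.3820+1.9021i, 2.6180+1.1756i, 2.6180-1.1756i, 0.3820-1.9021i]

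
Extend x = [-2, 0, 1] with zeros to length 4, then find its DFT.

Original 3-point DFT: [-1, -2.5000+0.8660i, -2.5000-0.8660i]
Zero-padded 4-point DFT provides frequency interpolation.

DFT_4([x, 0, ...]) = [-1, -3, -1, -3]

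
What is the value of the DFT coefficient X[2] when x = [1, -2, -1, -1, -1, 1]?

X[2] = Σ(n=0 to 5) x[n] · ω_6^(2n) where ω_6 = e^(-2πi/6)
= (1)·ω_6^0 + (-2)·ω_6^2 + (-1)·ω_6^4 + (-1)·ω_6^6 + (-1)·ω_6^8 + (1)·ω_6^10

X[2] = 1.5000+2.5981i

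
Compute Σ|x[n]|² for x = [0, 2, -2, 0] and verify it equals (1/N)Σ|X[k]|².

Time domain:
Σ|x[n]|² = |0|² + |2|² + |-2|² + |0|² = 8.0000

Frequency domain:
(1/4)Σ|X[k]|² = (1/4)(|0|² + |2-2i|² + |-4|² + |2+2i|²) = (1/4)·32.0000 = 8.0000

Both sides agree, confirming Parseval's theorem.

Σ|x[n]|² = (1/N)Σ|X[k]|² = 8.0000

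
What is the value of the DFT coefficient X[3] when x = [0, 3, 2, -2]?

X[3] = Σ(n=0 to 3) x[n] · ω_4^(3n) where ω_4 = e^(-2πi/4)
= (0)·ω_4^0 + (3)·ω_4^3 + (2)·ω_4^6 + (-2)·ω_4^9

X[3] = -2+5i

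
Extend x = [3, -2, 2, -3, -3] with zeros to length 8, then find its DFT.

Original 5-point DFT: [-3, 2.2639-3.8900i, 6.7361+4.1675i, 6.7361-4.1675i, 2.2639+3.8900i]
Zero-padded 8-point DFT provides frequency interpolation.

DFT_8([x, 0, ...]) = [-3, 6.7071+1.5355i, -2-1i, 5.2929+5.5355i, 7, 5.2929-5.5355i, -2+1i, 6.7071-1.5355i]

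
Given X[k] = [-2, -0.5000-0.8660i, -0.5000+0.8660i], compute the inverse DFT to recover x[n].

x[n] = (1/3) Σ(k=0 to 2) X[k] · e^(2πikn/3)

Computing each x[n]:
x[0] = -1
x[1] = 0
x[2] = -1

x = [-1, 0, -1]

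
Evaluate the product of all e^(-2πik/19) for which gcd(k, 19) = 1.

The primitive 19th roots of unity are ω_19^k for k coprime to 19: k ∈ {1, 2, 3, 4, 5, 6, 7, 8, 9, 10, 11, 12, 13, 14, 15, 16, 17, 18}
Their product equals the constant term of the cyclotomic polynomial Φ_19(x) up to sign.
For n ≥ 3, the product of all primitive nth roots of unity is 1. (For n=1 it is 1; for n=2 it is -1.)

1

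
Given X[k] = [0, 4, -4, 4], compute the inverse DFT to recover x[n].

x[n] = (1/4) Σ(k=0 to 3) X[k] · e^(2πikn/4)

Computing each x[n]:
x[0] = 1
x[1] = 1
x[2] = -3
x[3] = 1

x = [1, 1, -3, 1]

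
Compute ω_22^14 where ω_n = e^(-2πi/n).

ω_22^14 = e^(-2πi·14/22)
= cos(-2π·14/22) + i·sin(-2π·14/22)
= cos(-28π/22) + i·sin(-28π/22)

ω_22^14 = cos(-28π/22) + i·sin(-28π/22) = -0.6549+0.7557i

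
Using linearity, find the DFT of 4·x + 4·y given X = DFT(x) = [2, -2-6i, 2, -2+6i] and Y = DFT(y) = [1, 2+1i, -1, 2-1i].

By linearity: DFT(4x + 4y) = 4·DFT(x) + 4·DFT(y)
= 4·[2, -2-6i, 2, -2+6i] + 4·[1, 2+1i, -1, 2-1i]

Computing element-wise:
Z[0] = 4·(2) + 4·(1) = 12
Z[1] = 4·(-2-6i) + 4·(2+1i) = -20i
Z[2] = 4·(2) + 4·(-1) = 4
Z[3] = 4·(-2+6i) + 4·(2-1i) = 20i

DFT(4x + 4y) = 4·X + 4·Y = [12, -20i, 4, 20i]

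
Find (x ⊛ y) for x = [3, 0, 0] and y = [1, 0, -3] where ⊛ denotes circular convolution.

(x ⊛ y)[n] = Σ(m=0 to 2) x[m] · y[(n-m) mod 3]

Computing each output sample:
(x ⊛ y)[0] = 3
(x ⊛ y)[1] = 0
(x ⊛ y)[2] = -9

x ⊛ y = [3, 0, -9]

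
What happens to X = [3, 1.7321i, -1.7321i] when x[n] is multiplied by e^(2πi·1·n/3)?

Modulation property: DFT(ω_3^(-1n)·x[n]) = X[(k-1) mod 3], so circularly shift X by 1 positions.

X[k-1] = [-1.7321i, 3, 1.7321i]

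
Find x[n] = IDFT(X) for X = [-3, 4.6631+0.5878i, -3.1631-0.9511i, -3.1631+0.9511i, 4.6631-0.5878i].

x[n] = (1/5) Σ(k=0 to 4) X[k] · e^(2πikn/5)

Computing each x[n]:
x[0] = 0
x[1] = 1
x[2] = -3
x[3] = -2
x[4] = 1

x = [0, 1, -3, -2, 1]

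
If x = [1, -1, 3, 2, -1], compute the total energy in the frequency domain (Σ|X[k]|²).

Parseval: Σ|x[n]|² = (1/N)Σ|X[k]|², so Σ|X[k]|² = N·Σ|x[n]|² = 5·16.0000

Σ|X[k]|² = N·Σ|x[n]|² = 5·16.0000 = 80.0000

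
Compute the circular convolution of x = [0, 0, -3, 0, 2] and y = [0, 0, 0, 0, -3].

(x ⊛ y)[n] = Σ(m=0 to 4) x[m] · y[(n-m) mod 5]

Computing each output sample:
(x ⊛ y)[0] = 0
(x ⊛ y)[1] = 9
(x ⊛ y)[2] = 0
(x ⊛ y)[3] = -6
(x ⊛ y)[4] = 0

x ⊛ y = [0, 9, 0, -6, 0]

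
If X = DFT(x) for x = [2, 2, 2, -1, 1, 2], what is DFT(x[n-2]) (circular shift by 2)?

Time shift by 2: X_shifted[k] = ω_6^(2k) · X[k]
Shifted x = [1, 2, 2, 2, 2, -1]

DFT(x[n-2]) = [8, -2.5000-2.5981i, 0.5000-2.5981i, 2, 0.5000+2.5981i, -2.5000+2.5981i]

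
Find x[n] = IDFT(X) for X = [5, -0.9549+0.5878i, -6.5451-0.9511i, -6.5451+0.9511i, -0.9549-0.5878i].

x[n] = (1/5) Σ(k=0 to 4) X[k] · e^(2πikn/5)

Computing each x[n]:
x[0] = -2
x[1] = 3
x[2] = 0
x[3] = 1
x[4] = 3

x = [-2, 3, 0, 1, 3]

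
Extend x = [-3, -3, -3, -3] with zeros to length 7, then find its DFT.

Original 4-point DFT: [-12, 0, 0, 0]
Zero-padded 7-point DFT provides frequency interpolation.

DFT_7([x, 0, ...]) = [-12, -1.5000+6.5719i, -1.5000-0.7224i, -1.5000+1.8809i, -1.5000-1.8809i, -1.5000+0.7224i, -1.5000-6.5719i]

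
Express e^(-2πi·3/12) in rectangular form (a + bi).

ω_12^3 = e^(-2πi·3/12)
= cos(-2π·3/12) + i·sin(-2π·3/12)
= cos(-6π/12) + i·sin(-6π/12)

ω_12^3 = cos(-6π/12) + i·sin(-6π/12) = -1i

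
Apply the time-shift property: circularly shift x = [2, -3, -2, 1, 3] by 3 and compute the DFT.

Time shift by 3: X_shifted[k] = ω_5^(3k) · X[k]
Shifted x = [-2, 1, 3, 2, -3]

DFT(x[n-3]) = [1, -6.6631-4.3920i, 1.1631-1.4001i, 1.1631+1.4001i, -6.6631+4.3920i]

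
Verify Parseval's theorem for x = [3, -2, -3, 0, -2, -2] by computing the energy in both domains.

Time domain:
Σ|x[n]|² = |3|² + |-2|² + |-3|² + |0|² + |-2|² + |-2|² = 30.0000

Frequency domain:
(1/6)Σ|X[k]|² = (1/6)(|-6|² + |3.5000+0.8660i|² + |7.5000-0.8660i|² + |2|² + |7.5000+0.8660i|² + |3.5000-0.8660i|²) = (1/6)·180.0000 = 30.0000

Both sides agree, confirming Parseval's theorem.

Σ|x[n]|² = (1/N)Σ|X[k]|² = 30.0000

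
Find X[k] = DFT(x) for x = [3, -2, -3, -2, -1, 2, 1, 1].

X[k] = Σ(n=0 to 7) x[n] · ω_8^(nk)
where ω_8 = e^(-2πi/8)

Computing each X[k]:
X[0] = -1
X[1] = 3.2929+8.9497i
X[2] = 4-1i
X[3] = 4.7071+0.9497i
X[4] = 1
X[5] = 4.7071-0.9497i
X[6] = 4+1i
X[7] = 3.2929-8.9497i

X = [-1, 3.2929+8.9497i, 4-1i, 4.7071+0.9497i, 1, 4.7071-0.9497i, 4+1i, 3.2929-8.9497i]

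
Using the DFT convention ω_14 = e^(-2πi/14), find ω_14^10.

ω_14^10 = e^(-2πi·10/14)
= cos(-2π·10/14) + i·sin(-2π·10/14)
= cos(-20π/14) + i·sin(-20π/14)

ω_14^10 = cos(-20π/14) + i·sin(-20π/14) = -0.2225+0.9749i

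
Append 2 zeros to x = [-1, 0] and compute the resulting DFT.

Original 2-point DFT: [-1, -1]
Zero-padded 4-point DFT provides frequency interpolation.

DFT_4([x, 0, ...]) = [-1, -1, -1, -1]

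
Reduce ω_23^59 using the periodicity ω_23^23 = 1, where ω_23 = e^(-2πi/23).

Since ω_23^23 = 1, powers reduce modulo 23.
59 mod 23 = 13
So ω_23^59 = ω_23^13 = e^(-2πi·13/23)

ω_23^59 = ω_23^13 = -0.9172+0.3984i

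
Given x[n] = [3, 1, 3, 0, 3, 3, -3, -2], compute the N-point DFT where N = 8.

X[k] = Σ(n=0 to 7) x[n] · ω_8^(nk)
where ω_8 = e^(-2πi/8)

Computing each X[k]:
X[0] = 8
X[1] = -2.8284-6.0000i
X[2] = 6-6i
X[3] = 2.8284+6.0000i
X[4] = 4
X[5] = 2.8284-6.0000i
X[6] = 6+6i
X[7] = -2.8284+6.0000i

X = [8, -2.8284-6.0000i, 6-6i, 2.8284+6.0000i, 4, 2.8284-6.0000i, 6+6i, -2.8284+6.0000i]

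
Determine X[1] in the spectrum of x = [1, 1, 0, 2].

X[1] = Σ(n=0 to 3) x[n] · ω_4^(1n) where ω_4 = e^(-2πi/4)
= (1)·ω_4^0 + (1)·ω_4^1 + (0)·ω_4^2 + (2)·ω_4^3

X[1] = 1+1i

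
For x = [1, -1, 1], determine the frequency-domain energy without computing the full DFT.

Parseval: Σ|x[n]|² = (1/N)Σ|X[k]|², so Σ|X[k]|² = N·Σ|x[n]|² = 3·3.0000

Σ|X[k]|² = N·Σ|x[n]|² = 3·3.0000 = 9.0000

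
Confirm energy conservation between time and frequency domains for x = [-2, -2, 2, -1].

Time domain:
Σ|x[n]|² = |-2|² + |-2|² + |2|² + |-1|² = 13.0000

Frequency domain:
(1/4)Σ|X[k]|² = (1/4)(|-3|² + |-4+1i|² + |3|² + |-4-1i|²) = (1/4)·52.0000 = 13.0000

Both sides agree, confirming Parseval's theorem.

Σ|x[n]|² = (1/N)Σ|X[k]|² = 13.0000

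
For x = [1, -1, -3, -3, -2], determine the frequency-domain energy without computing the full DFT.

Parseval: Σ|x[n]|² = (1/N)Σ|X[k]|², so Σ|X[k]|² = N·Σ|x[n]|² = 5·24.0000

Σ|X[k]|² = N·Σ|x[n]|² = 5·24.0000 = 120.0000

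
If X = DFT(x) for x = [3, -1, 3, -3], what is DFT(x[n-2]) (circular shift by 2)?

Time shift by 2: X_shifted[k] = ω_4^(2k) · X[k]
Shifted x = [3, -3, 3, -1]

DFT(x[n-2]) = [2, 2i, 10, -2i]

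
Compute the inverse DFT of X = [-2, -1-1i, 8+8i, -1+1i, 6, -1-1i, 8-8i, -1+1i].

x[n] = (1/8) Σ(k=0 to 7) X[k] · e^(2πikn/8)

Computing each x[n]:
x[0] = 2
x[1] = -3
x[2] = -1
x[3] = 1
x[4] = 3
x[5] = -3
x[6] = -2
x[7] = 1

x = [2, -3, -1, 1, 3, -3, -2, 1]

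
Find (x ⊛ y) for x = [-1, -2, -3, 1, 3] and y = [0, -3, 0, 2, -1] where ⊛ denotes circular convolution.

(x ⊛ y)[n] = Σ(m=0 to 4) x[m] · y[(n-m) mod 5]

Computing each output sample:
(x ⊛ y)[0] = -13
(x ⊛ y)[1] = 8
(x ⊛ y)[2] = 11
(x ⊛ y)[3] = 4
(x ⊛ y)[4] = -6

x ⊛ y = [-13, 8, 11, 4, -6]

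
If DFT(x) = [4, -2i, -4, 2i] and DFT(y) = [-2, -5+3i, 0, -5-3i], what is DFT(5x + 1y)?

By linearity: DFT(5x + 1y) = 5·DFT(x) + 1·DFT(y)
= 5·[4, -2i, -4, 2i] + 1·[-2, -5+3i, 0, -5-3i]

Computing element-wise:
Z[0] = 5·(4) + 1·(-2) = 18
Z[1] = 5·(-2i) + 1·(-5+3i) = -5-7i
Z[2] = 5·(-4) + 1·(0) = -20
Z[3] = 5·(2i) + 1·(-5-3i) = -5+7i

DFT(5x + 1y) = 5·X + 1·Y = [18, -5-7i, -20, -5+7i]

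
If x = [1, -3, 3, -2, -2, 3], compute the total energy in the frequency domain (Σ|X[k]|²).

Parseval: Σ|x[n]|² = (1/N)Σ|X[k]|², so Σ|X[k]|² = N·Σ|x[n]|² = 6·36.0000

Σ|X[k]|² = N·Σ|x[n]|² = 6·36.0000 = 216.0000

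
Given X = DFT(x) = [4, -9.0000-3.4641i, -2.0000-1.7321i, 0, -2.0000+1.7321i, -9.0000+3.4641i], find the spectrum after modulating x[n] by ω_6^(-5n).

Modulation property: DFT(ω_6^(-5n)·x[n]) = X[(k-5) mod 6], so circularly shift X by 5 positions.

X[k-5] = [-9.0000-3.4641i, -2.0000-1.7321i, 0, -2.0000+1.7321i, -9.0000+3.4641i, 4]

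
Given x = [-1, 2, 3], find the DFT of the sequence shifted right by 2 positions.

Time shift by 2: X_shifted[k] = ω_3^(2k) · X[k]
Shifted x = [2, 3, -1]

DFT(x[n-2]) = [4, 1.0000-3.4641i, 1.0000+3.4641i]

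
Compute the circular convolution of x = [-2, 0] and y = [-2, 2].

(x ⊛ y)[n] = Σ(m=0 to 1) x[m] · y[(n-m) mod 2]

Computing each output sample:
(x ⊛ y)[0] = 4
(x ⊛ y)[1] = -4

x ⊛ y = [4, -4]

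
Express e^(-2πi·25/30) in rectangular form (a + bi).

ω_30^25 = e^(-2πi·25/30)
= cos(-2π·25/30) + i·sin(-2π·25/30)
= cos(-50π/30) + i·sin(-50π/30)

ω_30^25 = cos(-50π/30) + i·sin(-50π/30) = 0.5000+0.8660i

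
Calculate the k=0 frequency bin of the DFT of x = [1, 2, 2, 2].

X[0] = Σ(n=0 to 3) x[n] · ω_4^0 = Σ x[n]
= (1) + (2) + (2) + (2)

X[0] = 7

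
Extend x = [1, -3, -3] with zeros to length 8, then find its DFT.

Original 3-point DFT: [-5, 4, 4]
Zero-padded 8-point DFT provides frequency interpolation.

DFT_8([x, 0, ...]) = [-5, -1.1213+5.1213i, 4+3i, 3.1213-0.8787i, 1, 3.1213+0.8787i, 4-3i, -1.1213-5.1213i]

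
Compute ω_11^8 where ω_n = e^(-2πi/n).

ω_11^8 = e^(-2πi·8/11)
= cos(-2π·8/11) + i·sin(-2π·8/11)
= cos(-16π/11) + i·sin(-16π/11)

ω_11^8 = cos(-16π/11) + i·sin(-16π/11) = -0.1423+0.9898i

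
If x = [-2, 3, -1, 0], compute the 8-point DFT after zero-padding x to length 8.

Original 4-point DFT: [0, -1-3i, -6, -1+3i]
Zero-padded 8-point DFT provides frequency interpolation.

DFT_8([x, 0, ...]) = [0, 0.1213-1.1213i, -1-3i, -4.1213-3.1213i, -6, -4.1213+3.1213i, -1+3i, 0.1213+1.1213i]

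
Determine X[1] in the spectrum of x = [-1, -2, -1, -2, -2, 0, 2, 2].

X[1] = Σ(n=0 to 7) x[n] · ω_8^(1n) where ω_8 = e^(-2πi/8)
= (-1)·ω_8^0 + (-2)·ω_8^1 + (-1)·ω_8^2 + (-2)·ω_8^3 + (-2)·ω_8^4 + (0)·ω_8^5 + (2)·ω_8^6 + (2)·ω_8^7

X[1] = 2.4142+7.2426i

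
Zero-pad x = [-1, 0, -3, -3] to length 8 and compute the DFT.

Original 4-point DFT: [-7, 2-3i, -1, 2+3i]
Zero-padded 8-point DFT provides frequency interpolation.

DFT_8([x, 0, ...]) = [-7, 1.1213+5.1213i, 2-3i, -3.1213-0.8787i, -1, -3.1213+0.8787i, 2+3i, 1.1213-5.1213i]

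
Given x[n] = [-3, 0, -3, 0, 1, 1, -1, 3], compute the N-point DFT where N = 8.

X[k] = Σ(n=0 to 7) x[n] · ω_8^(nk)
where ω_8 = e^(-2πi/8)

Computing each X[k]:
X[0] = -2
X[1] = -2.5858+4.8284i
X[2] = 2+2i
X[3] = -5.4142+0.8284i
X[4] = -10
X[5] = -5.4142-0.8284i
X[6] = 2-2i
X[7] = -2.5858-4.8284i

X = [-2, -2.5858+4.8284i, 2+2i, -5.4142+0.8284i, -10, -5.4142-0.8284i, 2-2i, -2.5858-4.8284i]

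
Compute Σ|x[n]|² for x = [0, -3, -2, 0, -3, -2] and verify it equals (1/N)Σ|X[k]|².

Time domain:
Σ|x[n]|² = |0|² + |-3|² + |-2|² + |0|² + |-3|² + |-2|² = 26.0000

Frequency domain:
(1/6)Σ|X[k]|² = (1/6)(|-10|² + |0|² + |5.0000+1.7321i|² + |0|² + |5.0000-1.7321i|² + |0|²) = (1/6)·156.0000 = 26.0000

Both sides agree, confirming Parseval's theorem.

Σ|x[n]|² = (1/N)Σ|X[k]|² = 26.0000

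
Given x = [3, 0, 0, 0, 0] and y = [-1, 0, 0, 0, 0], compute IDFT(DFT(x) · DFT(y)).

(x ⊛ y)[n] = Σ(m=0 to 4) x[m] · y[(n-m) mod 5]

Computing each output sample:
(x ⊛ y)[0] = -3
(x ⊛ y)[1] = 0
(x ⊛ y)[2] = 0
(x ⊛ y)[3] = 0
(x ⊛ y)[4] = 0

x ⊛ y = [-3, 0, 0, 0, 0]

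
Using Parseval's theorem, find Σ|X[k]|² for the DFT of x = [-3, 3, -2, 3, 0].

Parseval: Σ|x[n]|² = (1/N)Σ|X[k]|², so Σ|X[k]|² = N·Σ|x[n]|² = 5·31.0000

Σ|X[k]|² = N·Σ|x[n]|² = 5·31.0000 = 155.0000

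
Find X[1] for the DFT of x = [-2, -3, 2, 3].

X[1] = Σ(n=0 to 3) x[n] · ω_4^(1n) where ω_4 = e^(-2πi/4)
= (-2)·ω_4^0 + (-3)·ω_4^1 + (2)·ω_4^2 + (3)·ω_4^3

X[1] = -4+6i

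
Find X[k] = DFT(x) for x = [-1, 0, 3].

X[k] = Σ(n=0 to 2) x[n] · ω_3^(nk)
where ω_3 = e^(-2πi/3)

Computing each X[k]:
X[0] = 2
X[1] = -2.5000+2.5981i
X[2] = -2.5000-2.5981i

X = [2, -2.5000+2.5981i, -2.5000-2.5981i]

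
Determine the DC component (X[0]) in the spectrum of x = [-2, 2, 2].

X[0] = Σ(n=0 to 2) x[n] · ω_3^0 = Σ x[n]
= (-2) + (2) + (2)

X[0] = 2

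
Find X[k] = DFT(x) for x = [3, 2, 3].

X[k] = Σ(n=0 to 2) x[n] · ω_3^(nk)
where ω_3 = e^(-2πi/3)

Computing each X[k]:
X[0] = 8
X[1] = 0.5000+0.8660i
X[2] = 0.5000-0.8660i

X = [8, 0.5000+0.8660i, 0.5000-0.8660i]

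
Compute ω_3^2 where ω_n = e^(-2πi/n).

ω_3^2 = e^(-2πi·2/3)
= cos(-2π·2/3) + i·sin(-2π·2/3)
= cos(-4π/3) + i·sin(-4π/3)

ω_3^2 = cos(-4π/3) + i·sin(-4π/3) = -0.5000+0.8660i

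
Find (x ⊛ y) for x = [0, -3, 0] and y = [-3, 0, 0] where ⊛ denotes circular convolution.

(x ⊛ y)[n] = Σ(m=0 to 2) x[m] · y[(n-m) mod 3]

Computing each output sample:
(x ⊛ y)[0] = 0
(x ⊛ y)[1] = 9
(x ⊛ y)[2] = 0

x ⊛ y = [0, 9, 0]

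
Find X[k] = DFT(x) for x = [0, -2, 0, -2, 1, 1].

X[k] = Σ(n=0 to 5) x[n] · ω_6^(nk)
where ω_6 = e^(-2πi/6)

Computing each X[k]:
X[0] = -2
X[1] = 1.0000+3.4641i
X[2] = -2.0000+1.7321i
X[3] = 4
X[4] = -2.0000-1.7321i
X[5] = 1.0000-3.4641i

X = [-2, 1.0000+3.4641i, -2.0000+1.7321i, 4, -2.0000-1.7321i, 1.0000-3.4641i]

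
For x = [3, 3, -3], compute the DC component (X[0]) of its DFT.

X[0] = Σ(n=0 to 2) x[n] · ω_3^0 = Σ x[n]
= (3) + (3) + (-3)

X[0] = 3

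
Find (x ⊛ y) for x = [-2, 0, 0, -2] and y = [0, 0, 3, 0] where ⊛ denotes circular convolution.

(x ⊛ y)[n] = Σ(m=0 to 3) x[m] · y[(n-m) mod 4]

Computing each output sample:
(x ⊛ y)[0] = 0
(x ⊛ y)[1] = -6
(x ⊛ y)[2] = -6
(x ⊛ y)[3] = 0

x ⊛ y = [0, -6, -6, 0]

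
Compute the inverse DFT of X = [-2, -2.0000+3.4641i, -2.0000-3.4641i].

x[n] = (1/3) Σ(k=0 to 2) X[k] · e^(2πikn/3)

Computing each x[n]:
x[0] = -2
x[1] = -2
x[2] = 2

x = [-2, -2, 2]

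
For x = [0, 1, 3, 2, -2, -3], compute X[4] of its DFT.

X[4] = Σ(n=0 to 5) x[n] · ω_6^(4n) where ω_6 = e^(-2πi/6)
= (0)·ω_6^0 + (1)·ω_6^4 + (3)·ω_6^8 + (2)·ω_6^12 + (-2)·ω_6^16 + (-3)·ω_6^20

X[4] = 2.5000-0.8660i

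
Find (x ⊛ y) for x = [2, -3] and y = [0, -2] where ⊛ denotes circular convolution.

(x ⊛ y)[n] = Σ(m=0 to 1) x[m] · y[(n-m) mod 2]

Computing each output sample:
(x ⊛ y)[0] = 6
(x ⊛ y)[1] = -4

x ⊛ y = [6, -4]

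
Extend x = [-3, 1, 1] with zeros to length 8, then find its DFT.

Original 3-point DFT: [-1, -4, -4]
Zero-padded 8-point DFT provides frequency interpolation.

DFT_8([x, 0, ...]) = [-1, -2.2929-1.7071i, -4-1i, -3.7071+0.2929i, -3, -3.7071-0.2929i, -4+1i, -2.2929+1.7071i]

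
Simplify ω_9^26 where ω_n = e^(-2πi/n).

Since ω_9^9 = 1, powers reduce modulo 9.
26 mod 9 = 8
So ω_9^26 = ω_9^8 = e^(-2πi·8/9)

ω_9^26 = ω_9^8 = 0.7660+0.6428i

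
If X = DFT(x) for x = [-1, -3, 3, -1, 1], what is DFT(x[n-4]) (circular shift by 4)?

Time shift by 4: X_shifted[k] = ω_5^(4k) · X[k]
Shifted x = [-3, 3, -1, 1, -1]

DFT(x[n-4]) = [-1, -2.3820-2.6287i, -4.6180-4.2533i, -4.6180+4.2533i, -2.3820+2.6287i]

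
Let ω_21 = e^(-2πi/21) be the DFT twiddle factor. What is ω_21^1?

ω_21^1 = e^(-2πi·1/21)
= cos(-2π·1/21) + i·sin(-2π·1/21)
= cos(-2π/21) + i·sin(-2π/21)

ω_21^1 = cos(-2π/21) + i·sin(-2π/21) = 0.9556-0.2948i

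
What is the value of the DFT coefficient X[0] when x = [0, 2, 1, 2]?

X[0] = Σ(n=0 to 3) x[n] · ω_4^0 = Σ x[n]
= (0) + (2) + (1) + (2)

X[0] = 5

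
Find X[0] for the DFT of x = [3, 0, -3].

X[0] = Σ(n=0 to 2) x[n] · ω_3^0 = Σ x[n]
= (3) + (0) + (-3)

X[0] = 0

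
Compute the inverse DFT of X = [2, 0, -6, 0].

x[n] = (1/4) Σ(k=0 to 3) X[k] · e^(2πikn/4)

Computing each x[n]:
x[0] = -1
x[1] = 2
x[2] = -1
x[3] = 2

x = [-1, 2, -1, 2]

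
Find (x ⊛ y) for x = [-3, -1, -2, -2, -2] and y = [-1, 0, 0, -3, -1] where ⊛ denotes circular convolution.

(x ⊛ y)[n] = Σ(m=0 to 4) x[m] · y[(n-m) mod 5]

Computing each output sample:
(x ⊛ y)[0] = 10
(x ⊛ y)[1] = 9
(x ⊛ y)[2] = 10
(x ⊛ y)[3] = 13
(x ⊛ y)[4] = 8

x ⊛ y = [10, 9, 10, 13, 8]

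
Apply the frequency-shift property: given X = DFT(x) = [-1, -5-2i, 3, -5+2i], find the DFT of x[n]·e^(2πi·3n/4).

Modulation property: DFT(ω_4^(-3n)·x[n]) = X[(k-3) mod 4], so circularly shift X by 3 positions.

X[k-3] = [-5-2i, 3, -5+2i, -1]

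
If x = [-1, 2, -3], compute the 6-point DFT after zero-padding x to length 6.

Original 3-point DFT: [-2, -0.5000-4.3301i, -0.5000+4.3301i]
Zero-padded 6-point DFT provides frequency interpolation.

DFT_6([x, 0, ...]) = [-2, 1.5000+0.8660i, -0.5000-4.3301i, -6, -0.5000+4.3301i, 1.5000-0.8660i]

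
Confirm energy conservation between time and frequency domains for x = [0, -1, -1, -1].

Time domain:
Σ|x[n]|² = |0|² + |-1|² + |-1|² + |-1|² = 3.0000

Frequency domain:
(1/4)Σ|X[k]|² = (1/4)(|-3|² + |1|² + |1|² + |1|²) = (1/4)·12.0000 = 3.0000

Both sides agree, confirming Parseval's theorem.

Σ|x[n]|² = (1/N)Σ|X[k]|² = 3.0000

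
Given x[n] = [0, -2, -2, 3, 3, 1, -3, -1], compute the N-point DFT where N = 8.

X[k] = Σ(n=0 to 7) x[n] · ω_8^(nk)
where ω_8 = e^(-2πi/8)

Computing each X[k]:
X[0] = -1
X[1] = -7.9497-1.7071i
X[2] = 8+3i
X[3] = 1.9497+0.2929i
X[4] = -3
X[5] = 1.9497-0.2929i
X[6] = 8-3i
X[7] = -7.9497+1.7071i

X = [-1, -7.9497-1.7071i, 8+3i, 1.9497+0.2929i, -3, 1.9497-0.2929i, 8-3i, -7.9497+1.7071i]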